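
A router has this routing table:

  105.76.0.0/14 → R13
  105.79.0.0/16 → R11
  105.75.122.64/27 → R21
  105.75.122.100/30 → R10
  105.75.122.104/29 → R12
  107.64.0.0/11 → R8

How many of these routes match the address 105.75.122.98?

No listed prefix contains 105.75.122.98.
Total matching entries: 0.

0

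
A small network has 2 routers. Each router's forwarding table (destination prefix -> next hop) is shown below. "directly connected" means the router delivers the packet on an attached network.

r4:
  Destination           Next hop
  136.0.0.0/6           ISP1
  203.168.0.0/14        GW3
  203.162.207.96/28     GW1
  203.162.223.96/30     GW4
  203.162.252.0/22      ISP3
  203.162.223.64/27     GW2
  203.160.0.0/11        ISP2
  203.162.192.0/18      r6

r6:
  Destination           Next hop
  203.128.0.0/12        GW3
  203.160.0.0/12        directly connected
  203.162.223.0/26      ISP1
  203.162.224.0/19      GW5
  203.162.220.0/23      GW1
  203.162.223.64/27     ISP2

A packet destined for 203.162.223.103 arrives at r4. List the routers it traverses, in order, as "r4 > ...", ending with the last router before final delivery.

At r4: longest match for 203.162.223.103 is 203.162.192.0/18 -> r6
At r6: longest match for 203.162.223.103 is 203.160.0.0/12 -> directly connected

r4 > r6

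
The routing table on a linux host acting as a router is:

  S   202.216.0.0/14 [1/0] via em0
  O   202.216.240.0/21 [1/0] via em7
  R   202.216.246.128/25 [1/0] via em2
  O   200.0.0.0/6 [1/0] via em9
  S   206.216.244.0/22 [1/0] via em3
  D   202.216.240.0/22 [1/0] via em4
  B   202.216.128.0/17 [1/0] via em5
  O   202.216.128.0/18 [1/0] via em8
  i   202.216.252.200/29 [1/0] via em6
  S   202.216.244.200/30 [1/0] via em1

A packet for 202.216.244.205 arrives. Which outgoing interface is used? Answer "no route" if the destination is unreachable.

em7

Routes whose prefix contains 202.216.244.205:
  200.0.0.0/6 (200.0.0.0 - 203.255.255.255) -> em9
  202.216.0.0/14 (202.216.0.0 - 202.219.255.255) -> em0
  202.216.128.0/17 (202.216.128.0 - 202.216.255.255) -> em5
  202.216.240.0/21 (202.216.240.0 - 202.216.247.255) -> em7
More-specific entries that do NOT match:
  202.216.244.200/30 (202.216.244.200 - 202.216.244.203) does not contain 202.216.244.205
  202.216.252.200/29 (202.216.252.200 - 202.216.252.207) does not contain 202.216.244.205
  202.216.246.128/25 (202.216.246.128 - 202.216.246.255) does not contain 202.216.244.205
  206.216.244.0/22 (206.216.244.0 - 206.216.247.255) does not contain 202.216.244.205
  202.216.240.0/22 (202.216.240.0 - 202.216.243.255) does not contain 202.216.244.205
Longest matching prefix is /21 -> interface em7.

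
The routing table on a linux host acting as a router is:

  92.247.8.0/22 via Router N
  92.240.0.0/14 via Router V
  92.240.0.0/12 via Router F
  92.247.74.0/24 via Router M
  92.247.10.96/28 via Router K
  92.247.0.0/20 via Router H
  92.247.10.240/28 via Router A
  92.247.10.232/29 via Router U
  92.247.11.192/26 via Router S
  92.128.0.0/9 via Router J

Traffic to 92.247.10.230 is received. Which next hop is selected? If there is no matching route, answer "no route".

Router N

Routes whose prefix contains 92.247.10.230:
  92.128.0.0/9 (92.128.0.0 - 92.255.255.255) -> Router J
  92.240.0.0/12 (92.240.0.0 - 92.255.255.255) -> Router F
  92.247.0.0/20 (92.247.0.0 - 92.247.15.255) -> Router H
  92.247.8.0/22 (92.247.8.0 - 92.247.11.255) -> Router N
More-specific entries that do NOT match:
  92.247.10.232/29 (92.247.10.232 - 92.247.10.239) does not contain 92.247.10.230
  92.247.10.96/28 (92.247.10.96 - 92.247.10.111) does not contain 92.247.10.230
  92.247.10.240/28 (92.247.10.240 - 92.247.10.255) does not contain 92.247.10.230
  92.247.11.192/26 (92.247.11.192 - 92.247.11.255) does not contain 92.247.10.230
  92.247.74.0/24 (92.247.74.0 - 92.247.74.255) does not contain 92.247.10.230
Longest matching prefix is /22 -> next hop Router N.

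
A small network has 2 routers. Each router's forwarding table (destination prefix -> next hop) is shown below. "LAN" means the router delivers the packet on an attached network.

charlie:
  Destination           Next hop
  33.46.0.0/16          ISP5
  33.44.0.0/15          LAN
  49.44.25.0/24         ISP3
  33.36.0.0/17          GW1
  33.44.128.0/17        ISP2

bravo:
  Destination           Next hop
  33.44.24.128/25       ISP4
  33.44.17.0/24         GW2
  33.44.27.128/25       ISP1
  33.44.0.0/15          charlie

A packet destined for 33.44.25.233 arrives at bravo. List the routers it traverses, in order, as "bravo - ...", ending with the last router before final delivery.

At bravo: longest match for 33.44.25.233 is 33.44.0.0/15 -> charlie
At charlie: longest match for 33.44.25.233 is 33.44.0.0/15 -> LAN

bravo - charlie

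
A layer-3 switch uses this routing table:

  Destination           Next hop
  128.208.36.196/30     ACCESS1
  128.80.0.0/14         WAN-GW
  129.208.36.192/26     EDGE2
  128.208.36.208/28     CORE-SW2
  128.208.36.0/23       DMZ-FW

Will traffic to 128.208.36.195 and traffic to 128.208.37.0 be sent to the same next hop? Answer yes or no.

yes

128.208.36.195: longest match 128.208.36.0/23 -> DMZ-FW
128.208.37.0: longest match 128.208.36.0/23 -> DMZ-FW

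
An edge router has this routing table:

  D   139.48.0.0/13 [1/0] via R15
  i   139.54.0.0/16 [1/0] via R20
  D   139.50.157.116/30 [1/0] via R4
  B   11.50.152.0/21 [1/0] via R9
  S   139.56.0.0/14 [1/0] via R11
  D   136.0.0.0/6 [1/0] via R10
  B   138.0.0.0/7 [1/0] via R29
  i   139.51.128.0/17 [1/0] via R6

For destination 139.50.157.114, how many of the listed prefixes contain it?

Prefixes containing 139.50.157.114:
  136.0.0.0/6 (136.0.0.0 - 139.255.255.255)
  138.0.0.0/7 (138.0.0.0 - 139.255.255.255)
  139.48.0.0/13 (139.48.0.0 - 139.55.255.255)
Total matching entries: 3.

3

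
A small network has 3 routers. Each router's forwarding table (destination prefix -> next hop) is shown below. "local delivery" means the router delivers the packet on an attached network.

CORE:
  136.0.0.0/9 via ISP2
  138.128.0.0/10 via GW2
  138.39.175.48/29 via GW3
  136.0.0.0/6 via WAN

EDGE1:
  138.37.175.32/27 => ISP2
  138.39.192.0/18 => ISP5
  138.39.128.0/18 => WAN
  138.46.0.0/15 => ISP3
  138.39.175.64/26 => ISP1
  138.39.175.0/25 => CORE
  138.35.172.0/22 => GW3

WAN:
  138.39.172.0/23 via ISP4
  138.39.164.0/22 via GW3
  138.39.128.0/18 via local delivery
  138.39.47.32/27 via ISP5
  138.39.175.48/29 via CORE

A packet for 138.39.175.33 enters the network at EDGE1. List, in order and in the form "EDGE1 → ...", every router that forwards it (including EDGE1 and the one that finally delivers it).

EDGE1 → CORE → WAN

At EDGE1: longest match for 138.39.175.33 is 138.39.175.0/25 -> CORE
At CORE: longest match for 138.39.175.33 is 136.0.0.0/6 -> WAN
At WAN: longest match for 138.39.175.33 is 138.39.128.0/18 -> local delivery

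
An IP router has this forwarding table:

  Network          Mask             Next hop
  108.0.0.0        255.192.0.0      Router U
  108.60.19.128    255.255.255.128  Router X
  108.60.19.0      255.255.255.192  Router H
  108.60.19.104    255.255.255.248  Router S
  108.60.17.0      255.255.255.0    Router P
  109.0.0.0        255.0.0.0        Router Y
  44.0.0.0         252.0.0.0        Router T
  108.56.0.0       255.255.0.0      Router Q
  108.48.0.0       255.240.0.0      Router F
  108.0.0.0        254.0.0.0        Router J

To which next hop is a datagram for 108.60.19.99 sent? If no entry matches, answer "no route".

Router F

Routes whose prefix contains 108.60.19.99:
  108.0.0.0/7 (108.0.0.0 - 109.255.255.255) -> Router J
  108.0.0.0/10 (108.0.0.0 - 108.63.255.255) -> Router U
  108.48.0.0/12 (108.48.0.0 - 108.63.255.255) -> Router F
More-specific entries that do NOT match:
  108.60.19.104/29 (108.60.19.104 - 108.60.19.111) does not contain 108.60.19.99
  108.60.19.0/26 (108.60.19.0 - 108.60.19.63) does not contain 108.60.19.99
  108.60.19.128/25 (108.60.19.128 - 108.60.19.255) does not contain 108.60.19.99
  108.60.17.0/24 (108.60.17.0 - 108.60.17.255) does not contain 108.60.19.99
  108.56.0.0/16 (108.56.0.0 - 108.56.255.255) does not contain 108.60.19.99
Longest matching prefix is /12 -> next hop Router F.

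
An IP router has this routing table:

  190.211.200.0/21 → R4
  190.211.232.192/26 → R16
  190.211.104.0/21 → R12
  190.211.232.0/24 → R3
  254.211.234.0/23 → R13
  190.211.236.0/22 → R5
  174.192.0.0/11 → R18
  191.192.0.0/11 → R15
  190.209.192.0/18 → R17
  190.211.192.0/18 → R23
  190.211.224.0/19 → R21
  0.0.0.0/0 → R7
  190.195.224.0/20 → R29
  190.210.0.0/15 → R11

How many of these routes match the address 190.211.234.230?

Prefixes containing 190.211.234.230:
  0.0.0.0/0 (default, matches everything)
  190.210.0.0/15 (190.210.0.0 - 190.211.255.255)
  190.211.192.0/18 (190.211.192.0 - 190.211.255.255)
  190.211.224.0/19 (190.211.224.0 - 190.211.255.255)
Total matching entries: 4.

4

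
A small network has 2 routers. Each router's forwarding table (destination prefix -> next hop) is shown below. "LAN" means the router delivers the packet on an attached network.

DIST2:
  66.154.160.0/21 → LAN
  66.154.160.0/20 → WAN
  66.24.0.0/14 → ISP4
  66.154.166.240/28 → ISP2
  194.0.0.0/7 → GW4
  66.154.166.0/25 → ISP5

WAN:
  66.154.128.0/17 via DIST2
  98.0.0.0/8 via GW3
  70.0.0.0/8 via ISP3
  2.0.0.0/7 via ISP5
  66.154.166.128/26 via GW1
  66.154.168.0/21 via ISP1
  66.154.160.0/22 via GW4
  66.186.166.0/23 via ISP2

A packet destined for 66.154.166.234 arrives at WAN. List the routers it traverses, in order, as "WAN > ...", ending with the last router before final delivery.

WAN > DIST2

At WAN: longest match for 66.154.166.234 is 66.154.128.0/17 -> DIST2
At DIST2: longest match for 66.154.166.234 is 66.154.160.0/21 -> LAN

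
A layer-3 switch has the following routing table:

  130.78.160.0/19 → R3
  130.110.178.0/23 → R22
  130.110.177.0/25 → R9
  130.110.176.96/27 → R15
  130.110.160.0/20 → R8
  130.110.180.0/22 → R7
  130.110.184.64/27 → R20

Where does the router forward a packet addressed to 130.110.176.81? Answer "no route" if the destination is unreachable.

no route

No entry's prefix contains 130.110.176.81; there is no default route.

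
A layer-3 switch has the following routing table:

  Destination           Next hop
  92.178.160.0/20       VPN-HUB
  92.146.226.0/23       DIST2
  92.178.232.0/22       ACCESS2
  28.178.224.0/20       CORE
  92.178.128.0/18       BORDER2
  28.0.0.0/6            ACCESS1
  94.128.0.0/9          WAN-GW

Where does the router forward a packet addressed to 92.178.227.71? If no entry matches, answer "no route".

no route

No entry's prefix contains 92.178.227.71; there is no default route.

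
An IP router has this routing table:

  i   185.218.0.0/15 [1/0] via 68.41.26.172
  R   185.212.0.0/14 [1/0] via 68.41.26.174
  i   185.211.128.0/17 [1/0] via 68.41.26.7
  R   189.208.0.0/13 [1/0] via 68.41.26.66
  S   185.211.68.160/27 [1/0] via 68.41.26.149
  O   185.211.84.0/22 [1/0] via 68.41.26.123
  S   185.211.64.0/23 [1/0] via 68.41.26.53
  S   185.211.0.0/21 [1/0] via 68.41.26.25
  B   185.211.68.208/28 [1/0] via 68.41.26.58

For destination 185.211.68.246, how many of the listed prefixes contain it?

0

No listed prefix contains 185.211.68.246.
Total matching entries: 0.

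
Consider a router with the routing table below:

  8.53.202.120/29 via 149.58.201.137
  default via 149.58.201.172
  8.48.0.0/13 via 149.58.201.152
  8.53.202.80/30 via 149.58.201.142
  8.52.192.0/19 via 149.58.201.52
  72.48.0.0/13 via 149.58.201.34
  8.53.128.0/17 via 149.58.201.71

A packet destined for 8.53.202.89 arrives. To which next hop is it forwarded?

149.58.201.71

Routes whose prefix contains 8.53.202.89:
  0.0.0.0/0 (default, matches everything) -> 149.58.201.172
  8.48.0.0/13 (8.48.0.0 - 8.55.255.255) -> 149.58.201.152
  8.53.128.0/17 (8.53.128.0 - 8.53.255.255) -> 149.58.201.71
More-specific entries that do NOT match:
  8.53.202.80/30 (8.53.202.80 - 8.53.202.83) does not contain 8.53.202.89
  8.53.202.120/29 (8.53.202.120 - 8.53.202.127) does not contain 8.53.202.89
  8.52.192.0/19 (8.52.192.0 - 8.52.223.255) does not contain 8.53.202.89
Longest matching prefix is /17 -> next hop 149.58.201.71.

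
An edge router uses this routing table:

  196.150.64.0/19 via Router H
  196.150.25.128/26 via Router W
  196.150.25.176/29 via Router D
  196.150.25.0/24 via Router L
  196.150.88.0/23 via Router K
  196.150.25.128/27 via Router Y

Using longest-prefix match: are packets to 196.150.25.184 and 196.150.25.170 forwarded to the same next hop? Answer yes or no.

196.150.25.184: longest match 196.150.25.128/26 -> Router W
196.150.25.170: longest match 196.150.25.128/26 -> Router W

yes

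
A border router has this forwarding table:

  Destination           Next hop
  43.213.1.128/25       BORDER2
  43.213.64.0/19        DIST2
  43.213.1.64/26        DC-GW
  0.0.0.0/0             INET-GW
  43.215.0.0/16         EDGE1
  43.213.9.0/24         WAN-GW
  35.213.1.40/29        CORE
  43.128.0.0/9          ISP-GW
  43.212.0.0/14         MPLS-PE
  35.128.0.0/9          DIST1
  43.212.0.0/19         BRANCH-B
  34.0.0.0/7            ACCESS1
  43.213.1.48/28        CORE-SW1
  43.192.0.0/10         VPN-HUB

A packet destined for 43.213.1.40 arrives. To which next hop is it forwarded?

MPLS-PE

Routes whose prefix contains 43.213.1.40:
  0.0.0.0/0 (default, matches everything) -> INET-GW
  43.128.0.0/9 (43.128.0.0 - 43.255.255.255) -> ISP-GW
  43.192.0.0/10 (43.192.0.0 - 43.255.255.255) -> VPN-HUB
  43.212.0.0/14 (43.212.0.0 - 43.215.255.255) -> MPLS-PE
More-specific entries that do NOT match:
  35.213.1.40/29 (35.213.1.40 - 35.213.1.47) does not contain 43.213.1.40
  43.213.1.48/28 (43.213.1.48 - 43.213.1.63) does not contain 43.213.1.40
  43.213.1.64/26 (43.213.1.64 - 43.213.1.127) does not contain 43.213.1.40
  43.213.1.128/25 (43.213.1.128 - 43.213.1.255) does not contain 43.213.1.40
  43.213.9.0/24 (43.213.9.0 - 43.213.9.255) does not contain 43.213.1.40
  43.213.64.0/19 (43.213.64.0 - 43.213.95.255) does not contain 43.213.1.40
  43.212.0.0/19 (43.212.0.0 - 43.212.31.255) does not contain 43.213.1.40
  43.215.0.0/16 (43.215.0.0 - 43.215.255.255) does not contain 43.213.1.40
Longest matching prefix is /14 -> next hop MPLS-PE.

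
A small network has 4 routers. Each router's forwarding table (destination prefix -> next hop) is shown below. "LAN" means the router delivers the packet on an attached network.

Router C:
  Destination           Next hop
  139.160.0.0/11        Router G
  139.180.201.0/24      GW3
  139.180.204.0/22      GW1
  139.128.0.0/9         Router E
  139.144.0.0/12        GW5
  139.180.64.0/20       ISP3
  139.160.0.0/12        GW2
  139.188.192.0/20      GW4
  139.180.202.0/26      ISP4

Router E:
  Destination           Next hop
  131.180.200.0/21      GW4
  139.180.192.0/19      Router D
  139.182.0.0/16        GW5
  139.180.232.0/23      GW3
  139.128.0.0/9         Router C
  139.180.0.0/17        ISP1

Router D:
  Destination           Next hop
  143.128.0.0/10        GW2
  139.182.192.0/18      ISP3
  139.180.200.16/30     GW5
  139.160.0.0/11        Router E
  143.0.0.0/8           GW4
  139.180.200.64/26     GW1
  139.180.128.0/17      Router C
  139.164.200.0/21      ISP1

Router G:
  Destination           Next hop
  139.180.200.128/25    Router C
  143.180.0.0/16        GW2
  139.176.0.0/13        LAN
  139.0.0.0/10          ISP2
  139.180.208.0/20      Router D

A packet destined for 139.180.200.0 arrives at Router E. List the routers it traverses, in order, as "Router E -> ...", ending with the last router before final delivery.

Router E -> Router D -> Router C -> Router G

At Router E: longest match for 139.180.200.0 is 139.180.192.0/19 -> Router D
At Router D: longest match for 139.180.200.0 is 139.180.128.0/17 -> Router C
At Router C: longest match for 139.180.200.0 is 139.160.0.0/11 -> Router G
At Router G: longest match for 139.180.200.0 is 139.176.0.0/13 -> LAN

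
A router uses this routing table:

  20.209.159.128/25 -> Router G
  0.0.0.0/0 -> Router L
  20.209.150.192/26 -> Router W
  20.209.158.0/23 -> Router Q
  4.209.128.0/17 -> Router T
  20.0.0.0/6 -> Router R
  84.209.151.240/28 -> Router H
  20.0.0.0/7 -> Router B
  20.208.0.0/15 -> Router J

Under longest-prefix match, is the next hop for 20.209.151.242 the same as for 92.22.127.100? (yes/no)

20.209.151.242: longest match 20.208.0.0/15 -> Router J
92.22.127.100: longest match 0.0.0.0/0 -> Router L

no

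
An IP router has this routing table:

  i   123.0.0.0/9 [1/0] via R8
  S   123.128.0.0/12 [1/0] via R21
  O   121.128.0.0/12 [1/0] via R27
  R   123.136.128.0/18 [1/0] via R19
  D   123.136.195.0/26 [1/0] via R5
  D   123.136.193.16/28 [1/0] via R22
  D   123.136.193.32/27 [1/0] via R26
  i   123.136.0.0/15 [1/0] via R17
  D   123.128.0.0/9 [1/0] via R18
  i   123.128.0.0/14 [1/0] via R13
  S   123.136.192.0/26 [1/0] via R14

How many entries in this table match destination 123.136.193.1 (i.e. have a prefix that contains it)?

Prefixes containing 123.136.193.1:
  123.128.0.0/9 (123.128.0.0 - 123.255.255.255)
  123.128.0.0/12 (123.128.0.0 - 123.143.255.255)
  123.136.0.0/15 (123.136.0.0 - 123.137.255.255)
Total matching entries: 3.

3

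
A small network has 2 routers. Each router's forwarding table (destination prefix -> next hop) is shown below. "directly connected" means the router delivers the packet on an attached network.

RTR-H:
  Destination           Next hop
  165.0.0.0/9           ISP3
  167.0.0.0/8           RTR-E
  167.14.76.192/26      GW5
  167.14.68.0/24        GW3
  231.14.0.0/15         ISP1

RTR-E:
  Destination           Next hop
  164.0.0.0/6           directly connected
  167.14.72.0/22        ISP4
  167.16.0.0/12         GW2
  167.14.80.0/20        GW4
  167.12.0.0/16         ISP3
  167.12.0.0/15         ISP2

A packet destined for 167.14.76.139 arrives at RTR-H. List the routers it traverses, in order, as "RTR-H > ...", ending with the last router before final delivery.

RTR-H > RTR-E

At RTR-H: longest match for 167.14.76.139 is 167.0.0.0/8 -> RTR-E
At RTR-E: longest match for 167.14.76.139 is 164.0.0.0/6 -> directly connected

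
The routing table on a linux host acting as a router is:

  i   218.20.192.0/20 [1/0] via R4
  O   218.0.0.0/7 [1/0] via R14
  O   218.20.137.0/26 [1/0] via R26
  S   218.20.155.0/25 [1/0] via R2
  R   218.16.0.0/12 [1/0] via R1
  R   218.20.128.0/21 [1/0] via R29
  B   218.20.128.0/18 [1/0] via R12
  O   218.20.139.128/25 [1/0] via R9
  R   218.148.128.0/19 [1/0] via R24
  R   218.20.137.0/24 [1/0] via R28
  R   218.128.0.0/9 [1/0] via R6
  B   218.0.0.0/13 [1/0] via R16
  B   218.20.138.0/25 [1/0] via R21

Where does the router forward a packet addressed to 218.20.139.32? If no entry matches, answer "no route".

Routes whose prefix contains 218.20.139.32:
  218.0.0.0/7 (218.0.0.0 - 219.255.255.255) -> R14
  218.16.0.0/12 (218.16.0.0 - 218.31.255.255) -> R1
  218.20.128.0/18 (218.20.128.0 - 218.20.191.255) -> R12
More-specific entries that do NOT match:
  218.20.137.0/26 (218.20.137.0 - 218.20.137.63) does not contain 218.20.139.32
  218.20.155.0/25 (218.20.155.0 - 218.20.155.127) does not contain 218.20.139.32
  218.20.139.128/25 (218.20.139.128 - 218.20.139.255) does not contain 218.20.139.32
  218.20.138.0/25 (218.20.138.0 - 218.20.138.127) does not contain 218.20.139.32
  218.20.137.0/24 (218.20.137.0 - 218.20.137.255) does not contain 218.20.139.32
  218.20.128.0/21 (218.20.128.0 - 218.20.135.255) does not contain 218.20.139.32
  218.20.192.0/20 (218.20.192.0 - 218.20.207.255) does not contain 218.20.139.32
  218.148.128.0/19 (218.148.128.0 - 218.148.159.255) does not contain 218.20.139.32
Longest matching prefix is /18 -> next hop R12.

R12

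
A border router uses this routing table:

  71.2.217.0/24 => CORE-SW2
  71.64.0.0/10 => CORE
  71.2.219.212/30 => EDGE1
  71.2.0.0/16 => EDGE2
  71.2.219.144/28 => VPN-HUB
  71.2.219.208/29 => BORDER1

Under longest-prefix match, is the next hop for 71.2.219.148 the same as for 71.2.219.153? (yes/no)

yes

71.2.219.148: longest match 71.2.219.144/28 -> VPN-HUB
71.2.219.153: longest match 71.2.219.144/28 -> VPN-HUB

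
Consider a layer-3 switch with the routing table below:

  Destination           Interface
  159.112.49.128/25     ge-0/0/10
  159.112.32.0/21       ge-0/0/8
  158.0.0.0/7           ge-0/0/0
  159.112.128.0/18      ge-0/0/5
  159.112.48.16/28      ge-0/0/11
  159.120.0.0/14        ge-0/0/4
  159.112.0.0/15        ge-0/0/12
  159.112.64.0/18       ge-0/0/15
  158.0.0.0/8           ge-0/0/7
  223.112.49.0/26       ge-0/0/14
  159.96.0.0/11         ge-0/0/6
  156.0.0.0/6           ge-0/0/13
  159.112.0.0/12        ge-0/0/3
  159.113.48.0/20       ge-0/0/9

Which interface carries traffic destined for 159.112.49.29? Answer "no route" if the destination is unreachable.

ge-0/0/12

Routes whose prefix contains 159.112.49.29:
  156.0.0.0/6 (156.0.0.0 - 159.255.255.255) -> ge-0/0/13
  158.0.0.0/7 (158.0.0.0 - 159.255.255.255) -> ge-0/0/0
  159.96.0.0/11 (159.96.0.0 - 159.127.255.255) -> ge-0/0/6
  159.112.0.0/12 (159.112.0.0 - 159.127.255.255) -> ge-0/0/3
  159.112.0.0/15 (159.112.0.0 - 159.113.255.255) -> ge-0/0/12
More-specific entries that do NOT match:
  159.112.48.16/28 (159.112.48.16 - 159.112.48.31) does not contain 159.112.49.29
  223.112.49.0/26 (223.112.49.0 - 223.112.49.63) does not contain 159.112.49.29
  159.112.49.128/25 (159.112.49.128 - 159.112.49.255) does not contain 159.112.49.29
  159.112.32.0/21 (159.112.32.0 - 159.112.39.255) does not contain 159.112.49.29
  159.113.48.0/20 (159.113.48.0 - 159.113.63.255) does not contain 159.112.49.29
  159.112.128.0/18 (159.112.128.0 - 159.112.191.255) does not contain 159.112.49.29
  159.112.64.0/18 (159.112.64.0 - 159.112.127.255) does not contain 159.112.49.29
Longest matching prefix is /15 -> interface ge-0/0/12.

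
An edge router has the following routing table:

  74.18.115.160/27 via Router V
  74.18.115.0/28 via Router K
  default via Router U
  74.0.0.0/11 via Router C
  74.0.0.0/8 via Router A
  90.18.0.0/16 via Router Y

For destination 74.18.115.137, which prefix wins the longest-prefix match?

Entries matching 74.18.115.137:
  0.0.0.0/0 (default, matches everything)
  74.0.0.0/8 (74.0.0.0 - 74.255.255.255)
  74.0.0.0/11 (74.0.0.0 - 74.31.255.255)
Most specific is 74.0.0.0/11.

74.0.0.0/11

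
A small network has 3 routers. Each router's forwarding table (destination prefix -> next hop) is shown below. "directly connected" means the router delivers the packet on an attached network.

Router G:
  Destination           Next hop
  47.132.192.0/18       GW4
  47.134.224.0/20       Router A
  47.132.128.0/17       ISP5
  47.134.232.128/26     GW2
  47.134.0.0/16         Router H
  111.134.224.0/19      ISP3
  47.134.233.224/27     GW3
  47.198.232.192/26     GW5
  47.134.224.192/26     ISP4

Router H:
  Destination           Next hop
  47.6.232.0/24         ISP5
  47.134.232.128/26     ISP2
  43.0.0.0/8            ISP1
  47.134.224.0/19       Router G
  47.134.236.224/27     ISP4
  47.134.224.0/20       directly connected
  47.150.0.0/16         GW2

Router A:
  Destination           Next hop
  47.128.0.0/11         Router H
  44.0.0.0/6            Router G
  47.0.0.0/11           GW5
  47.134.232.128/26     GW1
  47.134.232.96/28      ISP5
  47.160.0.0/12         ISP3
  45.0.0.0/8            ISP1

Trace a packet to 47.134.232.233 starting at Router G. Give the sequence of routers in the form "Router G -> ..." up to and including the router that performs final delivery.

Router G -> Router A -> Router H

At Router G: longest match for 47.134.232.233 is 47.134.224.0/20 -> Router A
At Router A: longest match for 47.134.232.233 is 47.128.0.0/11 -> Router H
At Router H: longest match for 47.134.232.233 is 47.134.224.0/20 -> directly connected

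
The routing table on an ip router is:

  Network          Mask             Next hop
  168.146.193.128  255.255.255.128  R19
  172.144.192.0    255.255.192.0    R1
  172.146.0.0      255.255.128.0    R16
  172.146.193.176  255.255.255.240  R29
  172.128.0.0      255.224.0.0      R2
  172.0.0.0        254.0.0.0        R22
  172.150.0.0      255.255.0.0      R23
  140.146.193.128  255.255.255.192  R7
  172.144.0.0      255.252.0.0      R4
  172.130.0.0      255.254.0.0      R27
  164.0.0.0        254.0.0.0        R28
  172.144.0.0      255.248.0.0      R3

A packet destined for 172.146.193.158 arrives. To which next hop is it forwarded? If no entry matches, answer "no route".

Routes whose prefix contains 172.146.193.158:
  172.0.0.0/7 (172.0.0.0 - 173.255.255.255) -> R22
  172.128.0.0/11 (172.128.0.0 - 172.159.255.255) -> R2
  172.144.0.0/13 (172.144.0.0 - 172.151.255.255) -> R3
  172.144.0.0/14 (172.144.0.0 - 172.147.255.255) -> R4
More-specific entries that do NOT match:
  172.146.193.176/28 (172.146.193.176 - 172.146.193.191) does not contain 172.146.193.158
  140.146.193.128/26 (140.146.193.128 - 140.146.193.191) does not contain 172.146.193.158
  168.146.193.128/25 (168.146.193.128 - 168.146.193.255) does not contain 172.146.193.158
  172.144.192.0/18 (172.144.192.0 - 172.144.255.255) does not contain 172.146.193.158
  172.146.0.0/17 (172.146.0.0 - 172.146.127.255) does not contain 172.146.193.158
  172.150.0.0/16 (172.150.0.0 - 172.150.255.255) does not contain 172.146.193.158
  172.130.0.0/15 (172.130.0.0 - 172.131.255.255) does not contain 172.146.193.158
Longest matching prefix is /14 -> next hop R4.

R4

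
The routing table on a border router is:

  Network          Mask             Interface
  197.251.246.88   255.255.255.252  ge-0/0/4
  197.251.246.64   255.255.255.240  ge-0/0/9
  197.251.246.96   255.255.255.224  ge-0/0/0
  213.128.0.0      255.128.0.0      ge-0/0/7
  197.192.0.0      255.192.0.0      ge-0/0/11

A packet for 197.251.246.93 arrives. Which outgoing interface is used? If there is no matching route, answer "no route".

ge-0/0/11

Routes whose prefix contains 197.251.246.93:
  197.192.0.0/10 (197.192.0.0 - 197.255.255.255) -> ge-0/0/11
More-specific entries that do NOT match:
  197.251.246.88/30 (197.251.246.88 - 197.251.246.91) does not contain 197.251.246.93
  197.251.246.64/28 (197.251.246.64 - 197.251.246.79) does not contain 197.251.246.93
  197.251.246.96/27 (197.251.246.96 - 197.251.246.127) does not contain 197.251.246.93
Longest matching prefix is /10 -> interface ge-0/0/11.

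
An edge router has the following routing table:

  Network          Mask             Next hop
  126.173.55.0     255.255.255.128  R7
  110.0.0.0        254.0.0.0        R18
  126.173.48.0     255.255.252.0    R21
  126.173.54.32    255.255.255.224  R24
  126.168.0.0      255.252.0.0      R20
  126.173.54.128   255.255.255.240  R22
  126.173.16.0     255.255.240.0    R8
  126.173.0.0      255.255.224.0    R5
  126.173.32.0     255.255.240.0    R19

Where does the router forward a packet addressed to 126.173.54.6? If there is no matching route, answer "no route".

No entry's prefix contains 126.173.54.6; there is no default route.

no route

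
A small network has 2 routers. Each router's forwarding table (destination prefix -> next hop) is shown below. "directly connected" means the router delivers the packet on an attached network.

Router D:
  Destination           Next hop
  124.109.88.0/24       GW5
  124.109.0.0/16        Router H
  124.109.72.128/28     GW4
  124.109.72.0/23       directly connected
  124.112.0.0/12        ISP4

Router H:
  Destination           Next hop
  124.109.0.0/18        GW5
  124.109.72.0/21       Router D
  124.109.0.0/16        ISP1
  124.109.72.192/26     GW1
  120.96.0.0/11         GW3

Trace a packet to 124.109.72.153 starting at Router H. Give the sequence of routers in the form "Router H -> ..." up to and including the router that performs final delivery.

Router H -> Router D

At Router H: longest match for 124.109.72.153 is 124.109.72.0/21 -> Router D
At Router D: longest match for 124.109.72.153 is 124.109.72.0/23 -> directly connected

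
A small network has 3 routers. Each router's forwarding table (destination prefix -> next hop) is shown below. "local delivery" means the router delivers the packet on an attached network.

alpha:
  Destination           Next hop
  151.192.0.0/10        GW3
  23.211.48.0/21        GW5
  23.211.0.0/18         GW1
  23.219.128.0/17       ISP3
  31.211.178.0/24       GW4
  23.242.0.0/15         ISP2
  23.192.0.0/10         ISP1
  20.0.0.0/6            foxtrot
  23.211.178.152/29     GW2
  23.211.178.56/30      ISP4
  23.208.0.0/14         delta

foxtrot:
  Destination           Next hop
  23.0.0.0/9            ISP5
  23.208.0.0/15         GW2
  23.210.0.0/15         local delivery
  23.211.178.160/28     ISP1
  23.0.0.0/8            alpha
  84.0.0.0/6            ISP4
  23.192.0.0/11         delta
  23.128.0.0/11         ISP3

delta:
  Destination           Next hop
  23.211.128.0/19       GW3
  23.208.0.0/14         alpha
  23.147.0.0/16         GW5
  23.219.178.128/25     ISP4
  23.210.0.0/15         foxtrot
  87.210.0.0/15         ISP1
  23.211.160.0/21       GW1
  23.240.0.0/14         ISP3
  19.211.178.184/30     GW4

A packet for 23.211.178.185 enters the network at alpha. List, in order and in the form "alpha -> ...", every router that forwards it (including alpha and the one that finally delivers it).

At alpha: longest match for 23.211.178.185 is 23.208.0.0/14 -> delta
At delta: longest match for 23.211.178.185 is 23.210.0.0/15 -> foxtrot
At foxtrot: longest match for 23.211.178.185 is 23.210.0.0/15 -> local delivery

alpha -> delta -> foxtrot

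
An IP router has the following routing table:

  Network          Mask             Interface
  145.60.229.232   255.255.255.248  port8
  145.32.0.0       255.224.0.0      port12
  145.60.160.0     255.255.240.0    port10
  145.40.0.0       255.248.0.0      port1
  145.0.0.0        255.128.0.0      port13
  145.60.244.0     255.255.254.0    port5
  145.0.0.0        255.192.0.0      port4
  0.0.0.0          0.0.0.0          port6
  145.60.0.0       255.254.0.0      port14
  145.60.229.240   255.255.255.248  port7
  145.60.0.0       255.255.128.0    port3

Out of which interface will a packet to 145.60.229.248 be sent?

port14

Routes whose prefix contains 145.60.229.248:
  0.0.0.0/0 (default, matches everything) -> port6
  145.0.0.0/9 (145.0.0.0 - 145.127.255.255) -> port13
  145.0.0.0/10 (145.0.0.0 - 145.63.255.255) -> port4
  145.32.0.0/11 (145.32.0.0 - 145.63.255.255) -> port12
  145.60.0.0/15 (145.60.0.0 - 145.61.255.255) -> port14
More-specific entries that do NOT match:
  145.60.229.232/29 (145.60.229.232 - 145.60.229.239) does not contain 145.60.229.248
  145.60.229.240/29 (145.60.229.240 - 145.60.229.247) does not contain 145.60.229.248
  145.60.244.0/23 (145.60.244.0 - 145.60.245.255) does not contain 145.60.229.248
  145.60.160.0/20 (145.60.160.0 - 145.60.175.255) does not contain 145.60.229.248
  145.60.0.0/17 (145.60.0.0 - 145.60.127.255) does not contain 145.60.229.248
Longest matching prefix is /15 -> interface port14.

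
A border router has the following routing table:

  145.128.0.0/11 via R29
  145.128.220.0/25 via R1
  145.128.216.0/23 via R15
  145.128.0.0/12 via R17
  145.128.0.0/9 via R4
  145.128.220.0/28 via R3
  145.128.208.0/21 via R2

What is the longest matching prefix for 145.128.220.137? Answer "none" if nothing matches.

145.128.0.0/12

Entries matching 145.128.220.137:
  145.128.0.0/9 (145.128.0.0 - 145.255.255.255)
  145.128.0.0/11 (145.128.0.0 - 145.159.255.255)
  145.128.0.0/12 (145.128.0.0 - 145.143.255.255)
Most specific is 145.128.0.0/12.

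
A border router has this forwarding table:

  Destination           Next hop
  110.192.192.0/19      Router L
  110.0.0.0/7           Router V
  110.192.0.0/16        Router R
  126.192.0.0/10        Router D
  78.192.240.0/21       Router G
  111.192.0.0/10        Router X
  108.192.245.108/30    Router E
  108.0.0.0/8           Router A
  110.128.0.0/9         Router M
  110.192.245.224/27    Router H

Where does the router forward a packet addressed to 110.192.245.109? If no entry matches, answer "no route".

Router R

Routes whose prefix contains 110.192.245.109:
  110.0.0.0/7 (110.0.0.0 - 111.255.255.255) -> Router V
  110.128.0.0/9 (110.128.0.0 - 110.255.255.255) -> Router M
  110.192.0.0/16 (110.192.0.0 - 110.192.255.255) -> Router R
More-specific entries that do NOT match:
  108.192.245.108/30 (108.192.245.108 - 108.192.245.111) does not contain 110.192.245.109
  110.192.245.224/27 (110.192.245.224 - 110.192.245.255) does not contain 110.192.245.109
  78.192.240.0/21 (78.192.240.0 - 78.192.247.255) does not contain 110.192.245.109
  110.192.192.0/19 (110.192.192.0 - 110.192.223.255) does not contain 110.192.245.109
Longest matching prefix is /16 -> next hop Router R.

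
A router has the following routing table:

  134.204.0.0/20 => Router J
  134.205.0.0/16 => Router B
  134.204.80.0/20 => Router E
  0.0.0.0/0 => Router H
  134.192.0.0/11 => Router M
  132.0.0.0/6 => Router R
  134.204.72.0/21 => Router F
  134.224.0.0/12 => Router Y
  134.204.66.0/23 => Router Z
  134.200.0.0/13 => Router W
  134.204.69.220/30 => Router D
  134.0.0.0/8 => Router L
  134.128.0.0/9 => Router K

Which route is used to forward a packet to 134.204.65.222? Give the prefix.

134.200.0.0/13

Entries matching 134.204.65.222:
  0.0.0.0/0 (default, matches everything)
  132.0.0.0/6 (132.0.0.0 - 135.255.255.255)
  134.0.0.0/8 (134.0.0.0 - 134.255.255.255)
  134.128.0.0/9 (134.128.0.0 - 134.255.255.255)
  134.192.0.0/11 (134.192.0.0 - 134.223.255.255)
  134.200.0.0/13 (134.200.0.0 - 134.207.255.255)
Most specific is 134.200.0.0/13.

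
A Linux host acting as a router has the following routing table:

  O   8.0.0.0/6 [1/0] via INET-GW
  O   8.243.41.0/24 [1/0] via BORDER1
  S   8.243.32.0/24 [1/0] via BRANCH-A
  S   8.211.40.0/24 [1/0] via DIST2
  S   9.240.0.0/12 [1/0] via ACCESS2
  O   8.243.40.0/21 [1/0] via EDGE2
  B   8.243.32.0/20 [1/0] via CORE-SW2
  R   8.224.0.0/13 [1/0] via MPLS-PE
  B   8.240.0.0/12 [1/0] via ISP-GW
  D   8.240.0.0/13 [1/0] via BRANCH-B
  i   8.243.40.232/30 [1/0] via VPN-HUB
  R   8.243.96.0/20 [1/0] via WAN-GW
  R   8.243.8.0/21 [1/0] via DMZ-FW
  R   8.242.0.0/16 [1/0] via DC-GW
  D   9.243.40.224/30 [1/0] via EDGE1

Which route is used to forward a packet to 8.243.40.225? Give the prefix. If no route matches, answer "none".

Entries matching 8.243.40.225:
  8.0.0.0/6 (8.0.0.0 - 11.255.255.255)
  8.240.0.0/12 (8.240.0.0 - 8.255.255.255)
  8.240.0.0/13 (8.240.0.0 - 8.247.255.255)
  8.243.32.0/20 (8.243.32.0 - 8.243.47.255)
  8.243.40.0/21 (8.243.40.0 - 8.243.47.255)
Most specific is 8.243.40.0/21.

8.243.40.0/21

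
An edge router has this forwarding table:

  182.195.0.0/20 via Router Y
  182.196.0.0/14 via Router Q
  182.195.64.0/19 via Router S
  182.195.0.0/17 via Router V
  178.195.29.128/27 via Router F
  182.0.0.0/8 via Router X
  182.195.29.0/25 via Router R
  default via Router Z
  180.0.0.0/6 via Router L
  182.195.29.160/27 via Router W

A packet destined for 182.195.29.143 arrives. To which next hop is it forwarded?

Router V

Routes whose prefix contains 182.195.29.143:
  0.0.0.0/0 (default, matches everything) -> Router Z
  180.0.0.0/6 (180.0.0.0 - 183.255.255.255) -> Router L
  182.0.0.0/8 (182.0.0.0 - 182.255.255.255) -> Router X
  182.195.0.0/17 (182.195.0.0 - 182.195.127.255) -> Router V
More-specific entries that do NOT match:
  178.195.29.128/27 (178.195.29.128 - 178.195.29.159) does not contain 182.195.29.143
  182.195.29.160/27 (182.195.29.160 - 182.195.29.191) does not contain 182.195.29.143
  182.195.29.0/25 (182.195.29.0 - 182.195.29.127) does not contain 182.195.29.143
  182.195.0.0/20 (182.195.0.0 - 182.195.15.255) does not contain 182.195.29.143
  182.195.64.0/19 (182.195.64.0 - 182.195.95.255) does not contain 182.195.29.143
Longest matching prefix is /17 -> next hop Router V.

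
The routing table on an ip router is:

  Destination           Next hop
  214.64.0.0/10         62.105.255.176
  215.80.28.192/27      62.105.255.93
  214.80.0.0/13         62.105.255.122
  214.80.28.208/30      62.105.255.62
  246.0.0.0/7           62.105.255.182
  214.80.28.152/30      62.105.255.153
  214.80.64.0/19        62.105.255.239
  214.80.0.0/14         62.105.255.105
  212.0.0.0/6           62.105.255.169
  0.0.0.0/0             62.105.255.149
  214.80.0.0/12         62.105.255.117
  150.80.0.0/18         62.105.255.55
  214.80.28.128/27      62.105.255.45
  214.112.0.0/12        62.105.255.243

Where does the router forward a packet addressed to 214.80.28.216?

Routes whose prefix contains 214.80.28.216:
  0.0.0.0/0 (default, matches everything) -> 62.105.255.149
  212.0.0.0/6 (212.0.0.0 - 215.255.255.255) -> 62.105.255.169
  214.64.0.0/10 (214.64.0.0 - 214.127.255.255) -> 62.105.255.176
  214.80.0.0/12 (214.80.0.0 - 214.95.255.255) -> 62.105.255.117
  214.80.0.0/13 (214.80.0.0 - 214.87.255.255) -> 62.105.255.122
  214.80.0.0/14 (214.80.0.0 - 214.83.255.255) -> 62.105.255.105
More-specific entries that do NOT match:
  214.80.28.208/30 (214.80.28.208 - 214.80.28.211) does not contain 214.80.28.216
  214.80.28.152/30 (214.80.28.152 - 214.80.28.155) does not contain 214.80.28.216
  215.80.28.192/27 (215.80.28.192 - 215.80.28.223) does not contain 214.80.28.216
  214.80.28.128/27 (214.80.28.128 - 214.80.28.159) does not contain 214.80.28.216
  214.80.64.0/19 (214.80.64.0 - 214.80.95.255) does not contain 214.80.28.216
  150.80.0.0/18 (150.80.0.0 - 150.80.63.255) does not contain 214.80.28.216
Longest matching prefix is /14 -> next hop 62.105.255.105.

62.105.255.105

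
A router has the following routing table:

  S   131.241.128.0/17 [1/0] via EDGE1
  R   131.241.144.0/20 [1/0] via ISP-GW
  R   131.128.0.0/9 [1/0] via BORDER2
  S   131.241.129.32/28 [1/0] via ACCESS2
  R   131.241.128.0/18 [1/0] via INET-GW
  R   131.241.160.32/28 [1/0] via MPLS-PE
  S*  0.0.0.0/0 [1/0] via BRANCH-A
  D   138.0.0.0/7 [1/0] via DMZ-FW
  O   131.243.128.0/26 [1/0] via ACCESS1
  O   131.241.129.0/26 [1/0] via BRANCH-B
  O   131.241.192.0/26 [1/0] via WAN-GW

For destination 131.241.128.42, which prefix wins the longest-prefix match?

131.241.128.0/18

Entries matching 131.241.128.42:
  0.0.0.0/0 (default, matches everything)
  131.128.0.0/9 (131.128.0.0 - 131.255.255.255)
  131.241.128.0/17 (131.241.128.0 - 131.241.255.255)
  131.241.128.0/18 (131.241.128.0 - 131.241.191.255)
Most specific is 131.241.128.0/18.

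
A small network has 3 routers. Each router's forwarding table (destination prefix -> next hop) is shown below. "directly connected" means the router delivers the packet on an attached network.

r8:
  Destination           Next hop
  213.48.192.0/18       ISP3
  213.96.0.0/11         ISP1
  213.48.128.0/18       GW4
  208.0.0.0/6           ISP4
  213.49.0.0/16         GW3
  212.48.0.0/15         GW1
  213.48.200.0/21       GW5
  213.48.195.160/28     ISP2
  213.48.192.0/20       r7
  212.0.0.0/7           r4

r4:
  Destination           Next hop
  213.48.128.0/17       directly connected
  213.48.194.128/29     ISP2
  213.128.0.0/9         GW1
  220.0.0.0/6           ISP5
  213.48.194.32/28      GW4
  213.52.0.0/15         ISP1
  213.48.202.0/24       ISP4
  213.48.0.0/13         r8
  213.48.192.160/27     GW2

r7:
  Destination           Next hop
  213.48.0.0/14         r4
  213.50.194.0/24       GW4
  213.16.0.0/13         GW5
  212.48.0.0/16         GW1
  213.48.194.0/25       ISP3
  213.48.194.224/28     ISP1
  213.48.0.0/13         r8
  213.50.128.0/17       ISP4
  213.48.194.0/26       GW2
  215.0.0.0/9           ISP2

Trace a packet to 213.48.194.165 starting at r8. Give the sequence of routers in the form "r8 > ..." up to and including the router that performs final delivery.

At r8: longest match for 213.48.194.165 is 213.48.192.0/20 -> r7
At r7: longest match for 213.48.194.165 is 213.48.0.0/14 -> r4
At r4: longest match for 213.48.194.165 is 213.48.128.0/17 -> directly connected

r8 > r7 > r4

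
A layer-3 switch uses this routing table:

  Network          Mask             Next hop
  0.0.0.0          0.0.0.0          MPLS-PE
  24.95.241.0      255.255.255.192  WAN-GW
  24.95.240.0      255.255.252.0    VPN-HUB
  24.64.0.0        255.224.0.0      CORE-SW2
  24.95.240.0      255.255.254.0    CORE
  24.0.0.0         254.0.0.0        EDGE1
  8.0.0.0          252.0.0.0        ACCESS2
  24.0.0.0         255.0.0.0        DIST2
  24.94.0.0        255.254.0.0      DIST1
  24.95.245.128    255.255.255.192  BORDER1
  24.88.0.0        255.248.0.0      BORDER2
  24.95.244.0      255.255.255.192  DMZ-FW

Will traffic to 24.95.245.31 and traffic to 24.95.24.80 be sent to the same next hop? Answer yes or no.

yes

24.95.245.31: longest match 24.94.0.0/15 -> DIST1
24.95.24.80: longest match 24.94.0.0/15 -> DIST1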